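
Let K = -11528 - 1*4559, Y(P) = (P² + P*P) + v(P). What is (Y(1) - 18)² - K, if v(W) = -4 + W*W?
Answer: 16448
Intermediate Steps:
v(W) = -4 + W²
Y(P) = -4 + 3*P² (Y(P) = (P² + P*P) + (-4 + P²) = (P² + P²) + (-4 + P²) = 2*P² + (-4 + P²) = -4 + 3*P²)
K = -16087 (K = -11528 - 4559 = -16087)
(Y(1) - 18)² - K = ((-4 + 3*1²) - 18)² - 1*(-16087) = ((-4 + 3*1) - 18)² + 16087 = ((-4 + 3) - 18)² + 16087 = (-1 - 18)² + 16087 = (-19)² + 16087 = 361 + 16087 = 16448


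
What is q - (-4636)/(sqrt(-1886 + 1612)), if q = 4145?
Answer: 4145 - 2318*I*sqrt(274)/137 ≈ 4145.0 - 280.07*I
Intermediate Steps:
q - (-4636)/(sqrt(-1886 + 1612)) = 4145 - (-4636)/(sqrt(-1886 + 1612)) = 4145 - (-4636)/(sqrt(-274)) = 4145 - (-4636)/(I*sqrt(274)) = 4145 - (-4636)*(-I*sqrt(274)/274) = 4145 - 2318*I*sqrt(274)/137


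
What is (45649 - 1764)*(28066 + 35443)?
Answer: 2787092465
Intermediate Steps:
(45649 - 1764)*(28066 + 35443) = 43885*63509 = 2787092465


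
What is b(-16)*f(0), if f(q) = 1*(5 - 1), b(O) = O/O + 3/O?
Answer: 13/4 ≈ 3.2500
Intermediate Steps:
b(O) = 1 + 3/O
f(q) = 4 (f(q) = 1*4 = 4)
b(-16)*f(0) = ((3 - 16)/(-16))*4 = -1/16*(-13)*4 = (13/16)*4 = 13/4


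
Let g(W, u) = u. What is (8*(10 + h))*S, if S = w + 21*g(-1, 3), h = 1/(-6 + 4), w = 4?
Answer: 5092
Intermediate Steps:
h = -½ (h = 1/(-2) = -½ ≈ -0.50000)
S = 67 (S = 4 + 21*3 = 4 + 63 = 67)
(8*(10 + h))*S = (8*(10 - ½))*67 = (8*(19/2))*67 = 76*67 = 5092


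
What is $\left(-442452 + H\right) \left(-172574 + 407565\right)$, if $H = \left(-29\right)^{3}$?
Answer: $-109703433431$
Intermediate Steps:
$H = -24389$
$\left(-442452 + H\right) \left(-172574 + 407565\right) = \left(-442452 - 24389\right) \left(-172574 + 407565\right) = \left(-466841\right) 234991 = -109703433431$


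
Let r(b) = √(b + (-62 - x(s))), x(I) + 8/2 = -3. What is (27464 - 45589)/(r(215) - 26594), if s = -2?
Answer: 241008125/353620338 + 18125*√10/176810169 ≈ 0.68187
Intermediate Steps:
x(I) = -7 (x(I) = -4 - 3 = -7)
r(b) = √(-55 + b) (r(b) = √(b + (-62 - 1*(-7))) = √(b + (-62 + 7)) = √(b - 55) = √(-55 + b))
(27464 - 45589)/(r(215) - 26594) = (27464 - 45589)/(√(-55 + 215) - 26594) = -18125/(√160 - 26594) = -18125/(4*√10 - 26594) = -18125/(-26594 + 4*√10)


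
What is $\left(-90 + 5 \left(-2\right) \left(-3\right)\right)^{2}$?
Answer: $3600$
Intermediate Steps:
$\left(-90 + 5 \left(-2\right) \left(-3\right)\right)^{2} = \left(-90 - -30\right)^{2} = \left(-90 + 30\right)^{2} = \left(-60\right)^{2} = 3600$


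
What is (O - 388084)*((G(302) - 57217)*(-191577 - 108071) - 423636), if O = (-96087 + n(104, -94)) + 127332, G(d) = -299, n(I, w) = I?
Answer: -6148017626680020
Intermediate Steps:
O = 31349 (O = (-96087 + 104) + 127332 = -95983 + 127332 = 31349)
(O - 388084)*((G(302) - 57217)*(-191577 - 108071) - 423636) = (31349 - 388084)*((-299 - 57217)*(-191577 - 108071) - 423636) = -356735*(-57516*(-299648) - 423636) = -356735*(17234554368 - 423636) = -356735*17234130732 = -6148017626680020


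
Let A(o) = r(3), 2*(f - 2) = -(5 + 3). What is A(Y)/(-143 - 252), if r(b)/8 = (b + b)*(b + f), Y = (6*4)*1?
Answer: -48/395 ≈ -0.12152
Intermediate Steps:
Y = 24 (Y = 24*1 = 24)
f = -2 (f = 2 + (-(5 + 3))/2 = 2 + (-1*8)/2 = 2 + (½)*(-8) = 2 - 4 = -2)
r(b) = 16*b*(-2 + b) (r(b) = 8*((b + b)*(b - 2)) = 8*((2*b)*(-2 + b)) = 8*(2*b*(-2 + b)) = 16*b*(-2 + b))
A(o) = 48 (A(o) = 16*3*(-2 + 3) = 16*3*1 = 48)
A(Y)/(-143 - 252) = 48/(-143 - 252) = 48/(-395) = -1/395*48 = -48/395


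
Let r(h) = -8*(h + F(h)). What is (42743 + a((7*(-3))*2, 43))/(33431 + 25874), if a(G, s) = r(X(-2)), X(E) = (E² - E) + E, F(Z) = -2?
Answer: 42727/59305 ≈ 0.72046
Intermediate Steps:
X(E) = E²
r(h) = 16 - 8*h (r(h) = -8*(h - 2) = -8*(-2 + h) = 16 - 8*h)
a(G, s) = -16 (a(G, s) = 16 - 8*(-2)² = 16 - 8*4 = 16 - 32 = -16)
(42743 + a((7*(-3))*2, 43))/(33431 + 25874) = (42743 - 16)/(33431 + 25874) = 42727/59305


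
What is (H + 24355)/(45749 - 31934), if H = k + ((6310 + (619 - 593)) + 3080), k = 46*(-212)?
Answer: 24019/13815 ≈ 1.7386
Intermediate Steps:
k = -9752
H = -336 (H = -9752 + ((6310 + (619 - 593)) + 3080) = -9752 + ((6310 + 26) + 3080) = -9752 + (6336 + 3080) = -9752 + 9416 = -336)
(H + 24355)/(45749 - 31934) = (-336 + 24355)/(45749 - 31934) = 24019/13815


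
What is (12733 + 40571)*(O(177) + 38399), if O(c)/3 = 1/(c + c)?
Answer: 120762424116/59 ≈ 2.0468e+9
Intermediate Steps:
O(c) = 3/(2*c) (O(c) = 3/(c + c) = 3/((2*c)) = 3*(1/(2*c)) = 3/(2*c))
(12733 + 40571)*(O(177) + 38399) = (12733 + 40571)*((3/2)/177 + 38399) = 53304*((3/2)*(1/177) + 38399) = 53304*(1/118 + 38399) = 53304*(4531083/118) = 120762424116/59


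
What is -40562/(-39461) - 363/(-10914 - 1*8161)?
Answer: 788044493/752718575 ≈ 1.0469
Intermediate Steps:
-40562/(-39461) - 363/(-10914 - 1*8161) = -40562*(-1/39461) - 363/(-10914 - 8161) = 40562/39461 - 363/(-19075) = 40562/39461 - 363*(-1/19075) = 40562/39461 + 363/19075 = 788044493/752718575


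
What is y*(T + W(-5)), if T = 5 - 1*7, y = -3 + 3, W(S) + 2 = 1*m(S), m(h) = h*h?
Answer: 0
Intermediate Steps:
m(h) = h²
W(S) = -2 + S² (W(S) = -2 + 1*S² = -2 + S²)
y = 0
T = -2 (T = 5 - 7 = -2)
y*(T + W(-5)) = 0*(-2 + (-2 + (-5)²)) = 0*(-2 + (-2 + 25)) = 0*(-2 + 23) = 0*21 = 0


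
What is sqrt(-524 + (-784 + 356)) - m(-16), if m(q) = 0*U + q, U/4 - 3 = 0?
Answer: 16 + 2*I*sqrt(238) ≈ 16.0 + 30.854*I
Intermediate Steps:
U = 12 (U = 12 + 4*0 = 12 + 0 = 12)
m(q) = q (m(q) = 0*12 + q = 0 + q = q)
sqrt(-524 + (-784 + 356)) - m(-16) = sqrt(-524 + (-784 + 356)) - 1*(-16) = sqrt(-524 - 428) + 16 = sqrt(-952) + 16 = 2*I*sqrt(238) + 16 = 16 + 2*I*sqrt(238)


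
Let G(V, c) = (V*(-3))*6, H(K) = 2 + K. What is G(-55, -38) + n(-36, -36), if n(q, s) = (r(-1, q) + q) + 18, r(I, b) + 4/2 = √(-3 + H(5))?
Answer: 972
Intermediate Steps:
r(I, b) = 0 (r(I, b) = -2 + √(-3 + (2 + 5)) = -2 + √(-3 + 7) = -2 + √4 = -2 + 2 = 0)
G(V, c) = -18*V (G(V, c) = -3*V*6 = -18*V)
n(q, s) = 18 + q (n(q, s) = (0 + q) + 18 = q + 18 = 18 + q)
G(-55, -38) + n(-36, -36) = -18*(-55) + (18 - 36) = 990 - 18 = 972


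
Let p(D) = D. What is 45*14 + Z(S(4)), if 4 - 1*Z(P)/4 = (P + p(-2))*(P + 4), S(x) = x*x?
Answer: -474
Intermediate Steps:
S(x) = x**2
Z(P) = 16 - 4*(-2 + P)*(4 + P) (Z(P) = 16 - 4*(P - 2)*(P + 4) = 16 - 4*(-2 + P)*(4 + P))
45*14 + Z(S(4)) = 45*14 + (48 - 8*4**2 - 4*(4**2)**2) = 630 + (48 - 8*16 - 4*16**2) = 630 + (48 - 128 - 4*256) = 630 + (48 - 128 - 1024) = 630 - 1104 = -474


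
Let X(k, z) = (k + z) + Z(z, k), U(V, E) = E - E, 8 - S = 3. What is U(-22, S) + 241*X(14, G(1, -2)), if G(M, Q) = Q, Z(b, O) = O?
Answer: 6266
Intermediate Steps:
S = 5 (S = 8 - 1*3 = 8 - 3 = 5)
U(V, E) = 0
X(k, z) = z + 2*k (X(k, z) = (k + z) + k = z + 2*k)
U(-22, S) + 241*X(14, G(1, -2)) = 0 + 241*(-2 + 2*14) = 0 + 241*(-2 + 28) = 0 + 241*26 = 0 + 6266 = 6266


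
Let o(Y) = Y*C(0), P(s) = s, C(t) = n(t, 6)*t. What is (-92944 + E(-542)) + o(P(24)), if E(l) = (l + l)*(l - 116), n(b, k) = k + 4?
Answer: 620328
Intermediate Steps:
n(b, k) = 4 + k
C(t) = 10*t (C(t) = (4 + 6)*t = 10*t)
E(l) = 2*l*(-116 + l) (E(l) = (2*l)*(-116 + l) = 2*l*(-116 + l))
o(Y) = 0 (o(Y) = Y*(10*0) = Y*0 = 0)
(-92944 + E(-542)) + o(P(24)) = (-92944 + 2*(-542)*(-116 - 542)) + 0 = (-92944 + 2*(-542)*(-658)) + 0 = (-92944 + 713272) + 0 = 620328 + 0 = 620328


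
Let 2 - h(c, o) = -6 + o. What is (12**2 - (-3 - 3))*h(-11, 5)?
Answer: 450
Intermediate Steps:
h(c, o) = 8 - o (h(c, o) = 2 - (-6 + o) = 2 + (6 - o) = 8 - o)
(12**2 - (-3 - 3))*h(-11, 5) = (12**2 - (-3 - 3))*(8 - 1*5) = (144 - 1*(-6))*(8 - 5) = (144 + 6)*3 = 150*3 = 450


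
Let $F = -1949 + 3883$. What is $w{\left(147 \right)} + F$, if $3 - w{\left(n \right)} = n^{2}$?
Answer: $-19672$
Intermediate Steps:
$w{\left(n \right)} = 3 - n^{2}$
$F = 1934$
$w{\left(147 \right)} + F = \left(3 - 147^{2}\right) + 1934 = \left(3 - 21609\right) + 1934 = -21606 + 1934 = -19672$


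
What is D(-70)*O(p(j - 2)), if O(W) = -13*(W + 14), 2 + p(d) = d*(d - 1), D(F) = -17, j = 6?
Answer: 5304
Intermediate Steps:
p(d) = -2 + d*(-1 + d) (p(d) = -2 + d*(d - 1) = -2 + d*(-1 + d))
O(W) = -182 - 13*W (O(W) = -13*(14 + W) = -182 - 13*W)
D(-70)*O(p(j - 2)) = -17*(-182 - 13*(-2 + (6 - 2)**2 - (6 - 2))) = -17*(-182 - 13*(-2 + 4**2 - 1*4)) = -17*(-182 - 13*(-2 + 16 - 4)) = -17*(-182 - 13*10) = -17*(-182 - 130) = -17*(-312) = 5304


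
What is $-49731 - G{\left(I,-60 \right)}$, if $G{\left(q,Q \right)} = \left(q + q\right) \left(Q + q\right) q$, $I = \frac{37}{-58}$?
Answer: $- \frac{4846742663}{97556} \approx -49682.0$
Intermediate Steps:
$I = - \frac{37}{58}$ ($I = 37 \left(- \frac{1}{58}\right) = - \frac{37}{58} \approx -0.63793$)
$G{\left(q,Q \right)} = 2 q^{2} \left(Q + q\right)$ ($G{\left(q,Q \right)} = 2 q \left(Q + q\right) q = 2 q^{2} \left(Q + q\right)$)
$-49731 - G{\left(I,-60 \right)} = -49731 - 2 \left(- \frac{37}{58}\right)^{2} \left(-60 - \frac{37}{58}\right) = -49731 - 2 \cdot \frac{1369}{3364} \left(- \frac{3517}{58}\right) = -49731 - - \frac{4814773}{97556} = -49731 + \frac{4814773}{97556} = - \frac{4846742663}{97556}$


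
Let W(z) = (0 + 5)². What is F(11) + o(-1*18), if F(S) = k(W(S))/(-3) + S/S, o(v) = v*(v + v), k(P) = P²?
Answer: 1322/3 ≈ 440.67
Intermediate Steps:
W(z) = 25 (W(z) = 5² = 25)
o(v) = 2*v² (o(v) = v*(2*v) = 2*v²)
F(S) = -622/3 (F(S) = 25²/(-3) + S/S = 625*(-⅓) + 1 = -625/3 + 1 = -622/3)
F(11) + o(-1*18) = -622/3 + 2*(-1*18)² = -622/3 + 2*(-18)² = -622/3 + 2*324 = -622/3 + 648 = 1322/3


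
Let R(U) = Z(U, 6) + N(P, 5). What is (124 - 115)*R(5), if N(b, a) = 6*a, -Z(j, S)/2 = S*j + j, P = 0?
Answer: -360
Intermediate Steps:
Z(j, S) = -2*j - 2*S*j (Z(j, S) = -2*(S*j + j) = -2*(j + S*j) = -2*j - 2*S*j)
R(U) = 30 - 14*U (R(U) = -2*U*(1 + 6) + 6*5 = -2*U*7 + 30 = -14*U + 30 = 30 - 14*U)
(124 - 115)*R(5) = (124 - 115)*(30 - 14*5) = 9*(30 - 70) = 9*(-40) = -360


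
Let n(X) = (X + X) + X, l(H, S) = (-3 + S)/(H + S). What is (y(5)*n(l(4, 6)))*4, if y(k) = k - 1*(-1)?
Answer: 108/5 ≈ 21.600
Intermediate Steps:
l(H, S) = (-3 + S)/(H + S)
n(X) = 3*X (n(X) = 2*X + X = 3*X)
y(k) = 1 + k (y(k) = k + 1 = 1 + k)
(y(5)*n(l(4, 6)))*4 = ((1 + 5)*(3*((-3 + 6)/(4 + 6))))*4 = (6*(3*(3/10)))*4 = (6*(9/10))*4 = (27/5)*4 = 108/5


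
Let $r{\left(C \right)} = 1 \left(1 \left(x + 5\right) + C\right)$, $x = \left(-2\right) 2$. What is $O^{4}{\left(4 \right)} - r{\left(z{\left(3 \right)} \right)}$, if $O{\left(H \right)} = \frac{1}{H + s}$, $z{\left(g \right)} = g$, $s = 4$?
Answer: $- \frac{16383}{4096} \approx -3.9998$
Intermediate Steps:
$x = -4$
$O{\left(H \right)} = \frac{1}{4 + H}$ ($O{\left(H \right)} = \frac{1}{H + 4} = \frac{1}{4 + H}$)
$r{\left(C \right)} = 1 + C$ ($r{\left(C \right)} = 1 \left(1 \left(-4 + 5\right) + C\right) = 1 \left(1 \cdot 1 + C\right) = 1 \left(1 + C\right) = 1 + C$)
$O^{4}{\left(4 \right)} - r{\left(z{\left(3 \right)} \right)} = \left(\frac{1}{4 + 4}\right)^{4} - \left(1 + 3\right) = \left(\frac{1}{8}\right)^{4} - 4 = \frac{1}{4096} - 4 = - \frac{16383}{4096}$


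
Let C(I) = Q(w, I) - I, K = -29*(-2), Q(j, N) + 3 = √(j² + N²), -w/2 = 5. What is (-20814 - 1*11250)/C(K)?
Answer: 1955904/257 + 64128*√866/257 ≈ 14954.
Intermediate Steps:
w = -10 (w = -2*5 = -10)
Q(j, N) = -3 + √(N² + j²) (Q(j, N) = -3 + √(j² + N²) = -3 + √(N² + j²))
K = 58
C(I) = -3 + √(100 + I²) - I (C(I) = (-3 + √(I² + (-10)²)) - I = (-3 + √(I² + 100)) - I = (-3 + √(100 + I²)) - I = -3 + √(100 + I²) - I)
(-20814 - 1*11250)/C(K) = (-20814 - 1*11250)/(-3 + √(100 + 58²) - 1*58) = (-20814 - 11250)/(-3 + √(100 + 3364) - 58) = -32064/(-3 + √3464 - 58) = -32064/(-3 + 2*√866 - 58) = -32064/(-61 + 2*√866)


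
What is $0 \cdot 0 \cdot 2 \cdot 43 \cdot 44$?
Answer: $0$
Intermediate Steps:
$0 \cdot 0 \cdot 2 \cdot 43 \cdot 44 = 0 \cdot 2 \cdot 43 \cdot 44 = 0 \cdot 43 \cdot 44 = 0 \cdot 44 = 0$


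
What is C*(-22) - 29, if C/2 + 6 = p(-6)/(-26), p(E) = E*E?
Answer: 3847/13 ≈ 295.92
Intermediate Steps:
p(E) = E**2
C = -192/13 (C = -12 + 2*((-6)**2/(-26)) = -12 + 2*(36*(-1/26)) = -12 + 2*(-18/13) = -12 - 36/13 = -192/13 ≈ -14.769)
C*(-22) - 29 = -192/13*(-22) - 29 = 4224/13 - 29 = 3847/13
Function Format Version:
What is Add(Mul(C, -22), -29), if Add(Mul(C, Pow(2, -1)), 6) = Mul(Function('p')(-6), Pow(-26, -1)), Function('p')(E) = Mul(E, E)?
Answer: Rational(3847, 13) ≈ 295.92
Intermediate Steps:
Function('p')(E) = Pow(E, 2)
C = Rational(-192, 13) (C = Add(-12, Mul(2, Mul(Pow(-6, 2), Pow(-26, -1)))) = Add(-12, Mul(2, Mul(36, Rational(-1, 26)))) = Add(-12, Mul(2, Rational(-18, 13))) = Add(-12, Rational(-36, 13)) = Rational(-192, 13) ≈ -14.769)
Add(Mul(C, -22), -29) = Add(Mul(Rational(-192, 13), -22), -29) = Add(Rational(4224, 13), -29) = Rational(3847, 13)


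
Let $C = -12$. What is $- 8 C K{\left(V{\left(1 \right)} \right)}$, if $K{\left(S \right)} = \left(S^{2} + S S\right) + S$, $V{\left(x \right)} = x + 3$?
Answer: $3456$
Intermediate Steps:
$V{\left(x \right)} = 3 + x$
$K{\left(S \right)} = S + 2 S^{2}$ ($K{\left(S \right)} = \left(S^{2} + S^{2}\right) + S = 2 S^{2} + S = S + 2 S^{2}$)
$- 8 C K{\left(V{\left(1 \right)} \right)} = \left(-8\right) \left(-12\right) \left(3 + 1\right) \left(1 + 2 \left(3 + 1\right)\right) = 96 \cdot 4 \left(1 + 2 \cdot 4\right) = 96 \cdot 4 \left(1 + 8\right) = 96 \cdot 4 \cdot 9 = 96 \cdot 36 = 3456$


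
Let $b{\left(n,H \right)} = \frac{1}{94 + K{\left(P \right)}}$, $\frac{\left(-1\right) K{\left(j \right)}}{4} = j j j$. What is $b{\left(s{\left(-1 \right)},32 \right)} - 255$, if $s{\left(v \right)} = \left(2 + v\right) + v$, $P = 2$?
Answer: $- \frac{15809}{62} \approx -254.98$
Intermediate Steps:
$s{\left(v \right)} = 2 + 2 v$
$K{\left(j \right)} = - 4 j^{3}$ ($K{\left(j \right)} = - 4 j j j = - 4 j^{2} j = - 4 j^{3}$)
$b{\left(n,H \right)} = \frac{1}{62}$ ($b{\left(n,H \right)} = \frac{1}{94 - 4 \cdot 2^{3}} = \frac{1}{94 - 32} = \frac{1}{62}$)
$b{\left(s{\left(-1 \right)},32 \right)} - 255 = \frac{1}{62} - 255 = - \frac{15809}{62}$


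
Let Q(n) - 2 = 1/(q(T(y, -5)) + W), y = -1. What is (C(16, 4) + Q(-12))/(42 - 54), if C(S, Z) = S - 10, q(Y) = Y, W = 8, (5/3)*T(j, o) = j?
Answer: -301/444 ≈ -0.67793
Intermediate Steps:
T(j, o) = 3*j/5
C(S, Z) = -10 + S
Q(n) = 79/37 (Q(n) = 2 + 1/((3/5)*(-1) + 8) = 2 + 1/(-3/5 + 8) = 2 + 1/(37/5) = 2 + 5/37 = 79/37)
(C(16, 4) + Q(-12))/(42 - 54) = ((-10 + 16) + 79/37)/(42 - 54) = (6 + 79/37)/(-12) = (301/37)*(-1/12) = -301/444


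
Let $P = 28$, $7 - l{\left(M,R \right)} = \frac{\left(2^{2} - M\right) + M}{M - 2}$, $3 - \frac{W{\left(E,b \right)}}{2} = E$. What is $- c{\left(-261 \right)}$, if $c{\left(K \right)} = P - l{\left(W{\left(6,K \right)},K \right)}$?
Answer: $- \frac{41}{2} \approx -20.5$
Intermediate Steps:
$W{\left(E,b \right)} = 6 - 2 E$
$l{\left(M,R \right)} = 7 - \frac{4}{-2 + M}$ ($l{\left(M,R \right)} = 7 - \frac{\left(2^{2} - M\right) + M}{M - 2} = 7 - \frac{\left(4 - M\right) + M}{-2 + M} = 7 - \frac{4}{-2 + M}$)
$c{\left(K \right)} = \frac{41}{2}$ ($c{\left(K \right)} = 28 - \frac{-18 + 7 \left(6 - 12\right)}{-2 + \left(6 - 12\right)} = 28 - \frac{-18 + 7 \left(-6\right)}{-2 - 6} = 28 - \frac{-18 - 42}{-8} = 28 - \left(- \frac{1}{8}\right) \left(-60\right) = 28 - \frac{15}{2} = \frac{41}{2}$)
$- c{\left(-261 \right)} = \left(-1\right) \frac{41}{2} = - \frac{41}{2}$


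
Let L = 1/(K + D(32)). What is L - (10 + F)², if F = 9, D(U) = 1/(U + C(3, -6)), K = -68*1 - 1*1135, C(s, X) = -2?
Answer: -13028159/36089 ≈ -361.00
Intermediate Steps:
K = -1203 (K = -68 - 1135 = -1203)
D(U) = 1/(-2 + U) (D(U) = 1/(U - 2) = 1/(-2 + U))
L = -30/36089 (L = 1/(-1203 + 1/(-2 + 32)) = 1/(-1203 + 1/30) = 1/(-36089/30) = -30/36089 ≈ -0.00083128)
L - (10 + F)² = -30/36089 - (10 + 9)² = -30/36089 - 1*19² = -30/36089 - 1*361 = -30/36089 - 361 = -13028159/36089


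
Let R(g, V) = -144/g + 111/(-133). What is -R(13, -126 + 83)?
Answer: 20595/1729 ≈ 11.912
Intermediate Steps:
R(g, V) = -111/133 - 144/g (R(g, V) = -144/g + 111*(-1/133) = -144/g - 111/133 = -111/133 - 144/g)
-R(13, -126 + 83) = -(-111/133 - 144/13) = -1*(-20595/1729) = 20595/1729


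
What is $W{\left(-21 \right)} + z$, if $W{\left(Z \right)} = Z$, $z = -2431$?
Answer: $-2452$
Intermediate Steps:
$W{\left(-21 \right)} + z = -21 - 2431 = -2452$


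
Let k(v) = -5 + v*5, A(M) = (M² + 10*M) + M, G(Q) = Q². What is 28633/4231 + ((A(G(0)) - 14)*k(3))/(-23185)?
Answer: 132889689/19619147 ≈ 6.7735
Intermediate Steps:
A(M) = M² + 11*M
k(v) = -5 + 5*v
28633/4231 + ((A(G(0)) - 14)*k(3))/(-23185) = 28633/4231 + ((0²*(11 + 0²) - 14)*(-5 + 5*3))/(-23185) = 28633*(1/4231) + ((0*(11 + 0) - 14)*(-5 + 15))*(-1/23185) = 28633/4231 + ((0*11 - 14)*10)*(-1/23185) = 28633/4231 + ((0 - 14)*10)*(-1/23185) = 28633/4231 - 14*10*(-1/23185) = 28633/4231 - 140*(-1/23185) = 28633/4231 + 28/4637 = 132889689/19619147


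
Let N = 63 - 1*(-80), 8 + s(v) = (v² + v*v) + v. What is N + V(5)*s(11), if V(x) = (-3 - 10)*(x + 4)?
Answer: -28522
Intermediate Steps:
V(x) = -52 - 13*x (V(x) = -13*(4 + x) = -52 - 13*x)
s(v) = -8 + v + 2*v² (s(v) = -8 + ((v² + v*v) + v) = -8 + ((v² + v²) + v) = -8 + (2*v² + v) = -8 + (v + 2*v²) = -8 + v + 2*v²)
N = 143 (N = 63 + 80 = 143)
N + V(5)*s(11) = 143 + (-52 - 13*5)*(-8 + 11 + 2*11²) = 143 + (-52 - 65)*(-8 + 11 + 2*121) = 143 - 117*(-8 + 11 + 242) = 143 - 117*245 = 143 - 28665 = -28522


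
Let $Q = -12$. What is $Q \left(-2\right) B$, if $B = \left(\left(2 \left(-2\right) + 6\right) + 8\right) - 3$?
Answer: $168$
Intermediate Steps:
$B = 7$ ($B = \left(\left(-4 + 6\right) + 8\right) - 3 = \left(2 + 8\right) - 3 = 10 - 3 = 7$)
$Q \left(-2\right) B = \left(-12\right) \left(-2\right) 7 = 24 \cdot 7 = 168$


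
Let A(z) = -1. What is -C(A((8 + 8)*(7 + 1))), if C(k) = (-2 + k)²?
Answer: -9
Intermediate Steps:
-C(A((8 + 8)*(7 + 1))) = -(-2 - 1)² = -1*(-3)² = -1*9 = -9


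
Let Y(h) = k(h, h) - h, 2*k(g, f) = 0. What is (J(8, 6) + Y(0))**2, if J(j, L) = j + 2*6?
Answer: 400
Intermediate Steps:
J(j, L) = 12 + j (J(j, L) = j + 12 = 12 + j)
k(g, f) = 0 (k(g, f) = (1/2)*0 = 0)
Y(h) = -h (Y(h) = 0 - h = -h)
(J(8, 6) + Y(0))**2 = ((12 + 8) - 1*0)**2 = (20 + 0)**2 = 20**2 = 400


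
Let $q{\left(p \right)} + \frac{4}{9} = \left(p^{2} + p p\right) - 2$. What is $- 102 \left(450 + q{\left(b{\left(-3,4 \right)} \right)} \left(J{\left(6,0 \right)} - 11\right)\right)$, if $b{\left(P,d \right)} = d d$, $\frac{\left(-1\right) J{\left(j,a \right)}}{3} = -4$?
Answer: $- \frac{293624}{3} \approx -97875.0$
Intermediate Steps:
$J{\left(j,a \right)} = 12$ ($J{\left(j,a \right)} = \left(-3\right) \left(-4\right) = 12$)
$b{\left(P,d \right)} = d^{2}$
$q{\left(p \right)} = - \frac{22}{9} + 2 p^{2}$ ($q{\left(p \right)} = - \frac{4}{9} - \left(2 - p^{2} - p p\right) = - \frac{4}{9} + \left(\left(p^{2} + p^{2}\right) - 2\right) = - \frac{4}{9} + \left(2 p^{2} - 2\right) = - \frac{4}{9} + \left(-2 + 2 p^{2}\right) = - \frac{22}{9} + 2 p^{2}$)
$- 102 \left(450 + q{\left(b{\left(-3,4 \right)} \right)} \left(J{\left(6,0 \right)} - 11\right)\right) = - 102 \left(450 + \left(- \frac{22}{9} + 2 \left(4^{2}\right)^{2}\right) \left(12 - 11\right)\right) = - 102 \left(450 + \left(- \frac{22}{9} + 2 \cdot 16^{2}\right) 1\right) = - 102 \left(450 + \left(- \frac{22}{9} + 2 \cdot 256\right) 1\right) = - 102 \left(450 + \left(- \frac{22}{9} + 512\right) 1\right) = - 102 \left(450 + \frac{4586}{9} \cdot 1\right) = - 102 \left(450 + \frac{4586}{9}\right) = \left(-102\right) \frac{8636}{9} = - \frac{293624}{3}$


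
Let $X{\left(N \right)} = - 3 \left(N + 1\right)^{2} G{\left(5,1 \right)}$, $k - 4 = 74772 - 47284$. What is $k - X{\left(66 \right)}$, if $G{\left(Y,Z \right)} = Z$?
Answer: $40959$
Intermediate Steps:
$k = 27492$ ($k = 4 + \left(74772 - 47284\right) = 4 + 27488 = 27492$)
$X{\left(N \right)} = - 3 \left(1 + N\right)^{2}$ ($X{\left(N \right)} = - 3 \left(N + 1\right)^{2} \cdot 1 = - 3 \left(1 + N\right)^{2} \cdot 1 = - 3 \left(1 + N\right)^{2}$)
$k - X{\left(66 \right)} = 27492 - - 3 \left(1 + 66\right)^{2} = 27492 - - 3 \cdot 67^{2} = 27492 - \left(-3\right) 4489 = 27492 - -13467 = 27492 + 13467 = 40959$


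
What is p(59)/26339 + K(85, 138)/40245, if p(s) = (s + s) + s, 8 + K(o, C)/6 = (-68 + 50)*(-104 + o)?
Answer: 19968907/353337685 ≈ 0.056515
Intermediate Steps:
K(o, C) = 11184 - 108*o (K(o, C) = -48 + 6*((-68 + 50)*(-104 + o)) = -48 + 6*(-18*(-104 + o)) = -48 + 6*(1872 - 18*o) = -48 + (11232 - 108*o) = 11184 - 108*o)
p(s) = 3*s (p(s) = 2*s + s = 3*s)
p(59)/26339 + K(85, 138)/40245 = (3*59)/26339 + (11184 - 108*85)/40245 = 177*(1/26339) + (11184 - 9180)*(1/40245) = 177/26339 + 2004*(1/40245) = 177/26339 + 668/13415 = 19968907/353337685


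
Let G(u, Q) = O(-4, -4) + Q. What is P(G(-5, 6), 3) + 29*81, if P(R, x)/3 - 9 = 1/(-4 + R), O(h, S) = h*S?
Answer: 14257/6 ≈ 2376.2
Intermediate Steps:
O(h, S) = S*h
G(u, Q) = 16 + Q (G(u, Q) = -4*(-4) + Q = 16 + Q)
P(R, x) = 27 + 3/(-4 + R)
P(G(-5, 6), 3) + 29*81 = 3*(-35 + 9*(16 + 6))/(-4 + (16 + 6)) + 29*81 = 3*(-35 + 9*22)/(-4 + 22) + 2349 = 3*(-35 + 198)/18 + 2349 = 3*(1/18)*163 + 2349 = 163/6 + 2349 = 14257/6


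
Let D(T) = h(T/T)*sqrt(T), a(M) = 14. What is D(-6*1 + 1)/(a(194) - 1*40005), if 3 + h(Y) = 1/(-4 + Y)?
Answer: 10*I*sqrt(5)/119973 ≈ 0.00018638*I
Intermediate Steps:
h(Y) = -3 + 1/(-4 + Y)
D(T) = -10*sqrt(T)/3 (D(T) = ((13 - 3*T/T)/(-4 + T/T))*sqrt(T) = ((13 - 3*1)/(-4 + 1))*sqrt(T) = ((13 - 3)/(-3))*sqrt(T) = (-1/3*10)*sqrt(T) = -10*sqrt(T)/3)
D(-6*1 + 1)/(a(194) - 1*40005) = (-10*sqrt(-6*1 + 1)/3)/(14 - 1*40005) = (-10*sqrt(-6 + 1)/3)/(14 - 40005) = -10*I*sqrt(5)/3/(-39991) = -10*I*sqrt(5)/3*(-1/39991) = 10*I*sqrt(5)/119973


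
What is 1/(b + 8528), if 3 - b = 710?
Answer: 1/7821 ≈ 0.00012786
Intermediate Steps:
b = -707 (b = 3 - 1*710 = 3 - 710 = -707)
1/(b + 8528) = 1/(-707 + 8528) = 1/7821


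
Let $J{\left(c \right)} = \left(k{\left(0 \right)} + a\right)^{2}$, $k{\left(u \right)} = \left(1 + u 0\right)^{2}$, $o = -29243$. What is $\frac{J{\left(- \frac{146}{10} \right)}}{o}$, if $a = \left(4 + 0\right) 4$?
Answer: $- \frac{289}{29243} \approx -0.0098827$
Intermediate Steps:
$k{\left(u \right)} = 1$ ($k{\left(u \right)} = \left(1 + 0\right)^{2} = 1^{2} = 1$)
$a = 16$ ($a = 4 \cdot 4 = 16$)
$J{\left(c \right)} = 289$ ($J{\left(c \right)} = \left(1 + 16\right)^{2} = 17^{2} = 289$)
$\frac{J{\left(- \frac{146}{10} \right)}}{o} = \frac{289}{-29243} = 289 \left(- \frac{1}{29243}\right) = - \frac{289}{29243}$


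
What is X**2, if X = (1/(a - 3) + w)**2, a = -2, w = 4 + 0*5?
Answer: 130321/625 ≈ 208.51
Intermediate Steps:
w = 4 (w = 4 + 0 = 4)
X = 361/25 (X = (1/(-2 - 3) + 4)**2 = (1/(-5) + 4)**2 = (-1/5 + 4)**2 = (19/5)**2 = 361/25 ≈ 14.440)
X**2 = (361/25)**2 = 130321/625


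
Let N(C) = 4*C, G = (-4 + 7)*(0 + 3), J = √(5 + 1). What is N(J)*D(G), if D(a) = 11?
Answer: 44*√6 ≈ 107.78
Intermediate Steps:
J = √6 ≈ 2.4495
G = 9 (G = 3*3 = 9)
N(J)*D(G) = (4*√6)*11 = 44*√6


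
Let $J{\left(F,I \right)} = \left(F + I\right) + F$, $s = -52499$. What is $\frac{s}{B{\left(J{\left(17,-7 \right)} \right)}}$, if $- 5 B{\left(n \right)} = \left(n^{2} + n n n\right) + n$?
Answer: $\frac{262495}{20439} \approx 12.843$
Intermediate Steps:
$J{\left(F,I \right)} = I + 2 F$
$B{\left(n \right)} = - \frac{n}{5} - \frac{n^{2}}{5} - \frac{n^{3}}{5}$ ($B{\left(n \right)} = - \frac{\left(n^{2} + n n n\right) + n}{5} = - \frac{\left(n^{2} + n^{2} n\right) + n}{5} = - \frac{\left(n^{2} + n^{3}\right) + n}{5} = - \frac{n + n^{2} + n^{3}}{5} = - \frac{n}{5} - \frac{n^{2}}{5} - \frac{n^{3}}{5}$)
$\frac{s}{B{\left(J{\left(17,-7 \right)} \right)}} = - \frac{52499}{\left(- \frac{1}{5}\right) \left(-7 + 2 \cdot 17\right) \left(1 + \left(-7 + 2 \cdot 17\right) + \left(-7 + 2 \cdot 17\right)^{2}\right)} = - \frac{52499}{\left(- \frac{1}{5}\right) \left(-7 + 34\right) \left(1 + \left(-7 + 34\right) + \left(-7 + 34\right)^{2}\right)} = - \frac{52499}{\left(- \frac{1}{5}\right) 27 \left(1 + 27 + 27^{2}\right)} = - \frac{52499}{\left(- \frac{1}{5}\right) 27 \left(1 + 27 + 729\right)} = - \frac{52499}{\left(- \frac{1}{5}\right) 27 \cdot 757} = - \frac{52499}{- \frac{20439}{5}} = \left(-52499\right) \left(- \frac{5}{20439}\right) = \frac{262495}{20439}$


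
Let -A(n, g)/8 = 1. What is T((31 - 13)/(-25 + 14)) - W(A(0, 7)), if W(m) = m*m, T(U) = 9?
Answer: -55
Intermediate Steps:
A(n, g) = -8 (A(n, g) = -8*1 = -8)
W(m) = m**2
T((31 - 13)/(-25 + 14)) - W(A(0, 7)) = 9 - 1*(-8)**2 = 9 - 1*64 = 9 - 64 = -55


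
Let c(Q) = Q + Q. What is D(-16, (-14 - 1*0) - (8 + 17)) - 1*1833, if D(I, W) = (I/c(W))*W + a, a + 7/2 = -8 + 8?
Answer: -3689/2 ≈ -1844.5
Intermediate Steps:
c(Q) = 2*Q
a = -7/2 (a = -7/2 + (-8 + 8) = -7/2 + 0 = -7/2 ≈ -3.5000)
D(I, W) = -7/2 + I/2 (D(I, W) = (I/((2*W)))*W - 7/2 = ((1/(2*W))*I)*W - 7/2 = (I/(2*W))*W - 7/2 = I/2 - 7/2 = -7/2 + I/2)
D(-16, (-14 - 1*0) - (8 + 17)) - 1*1833 = (-7/2 + (½)*(-16)) - 1*1833 = (-7/2 - 8) - 1833 = -23/2 - 1833 = -3689/2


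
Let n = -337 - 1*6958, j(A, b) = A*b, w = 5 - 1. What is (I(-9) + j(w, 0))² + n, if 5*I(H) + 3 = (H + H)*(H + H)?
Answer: -79334/25 ≈ -3173.4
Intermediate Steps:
w = 4
I(H) = -⅗ + 4*H²/5 (I(H) = -⅗ + ((H + H)*(H + H))/5 = -⅗ + ((2*H)*(2*H))/5 = -⅗ + (4*H²)/5 = -⅗ + 4*H²/5)
n = -7295 (n = -337 - 6958 = -7295)
(I(-9) + j(w, 0))² + n = ((-⅗ + (⅘)*(-9)²) + 4*0)² - 7295 = ((-⅗ + (⅘)*81) + 0)² - 7295 = ((-⅗ + 324/5) + 0)² - 7295 = (321/5 + 0)² - 7295 = (321/5)² - 7295 = 103041/25 - 7295 = -79334/25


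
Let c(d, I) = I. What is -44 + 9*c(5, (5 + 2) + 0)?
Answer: 19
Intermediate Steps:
-44 + 9*c(5, (5 + 2) + 0) = -44 + 9*((5 + 2) + 0) = -44 + 9*(7 + 0) = -44 + 9*7 = -44 + 63 = 19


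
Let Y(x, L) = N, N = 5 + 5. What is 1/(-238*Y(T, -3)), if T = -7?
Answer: -1/2380 ≈ -0.00042017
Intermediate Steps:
N = 10
Y(x, L) = 10
1/(-238*Y(T, -3)) = 1/(-238*10) = 1/(-2380) = -1/2380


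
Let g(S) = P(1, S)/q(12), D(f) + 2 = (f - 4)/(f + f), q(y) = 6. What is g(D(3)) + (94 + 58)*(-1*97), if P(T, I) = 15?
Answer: -29483/2 ≈ -14742.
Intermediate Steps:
D(f) = -2 + (-4 + f)/(2*f) (D(f) = -2 + (f - 4)/(f + f) = -2 + (-4 + f)/((2*f)) = -2 + (-4 + f)*(1/(2*f)) = -2 + (-4 + f)/(2*f))
g(S) = 5/2 (g(S) = 15/6 = 15*(⅙) = 5/2)
g(D(3)) + (94 + 58)*(-1*97) = 5/2 + (94 + 58)*(-1*97) = 5/2 + 152*(-97) = 5/2 - 14744 = -29483/2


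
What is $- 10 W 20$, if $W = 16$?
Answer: $-3200$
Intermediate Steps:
$- 10 W 20 = \left(-10\right) 16 \cdot 20 = \left(-160\right) 20 = -3200$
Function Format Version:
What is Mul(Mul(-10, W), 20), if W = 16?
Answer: -3200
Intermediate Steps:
Mul(Mul(-10, W), 20) = Mul(Mul(-10, 16), 20) = Mul(-160, 20) = -3200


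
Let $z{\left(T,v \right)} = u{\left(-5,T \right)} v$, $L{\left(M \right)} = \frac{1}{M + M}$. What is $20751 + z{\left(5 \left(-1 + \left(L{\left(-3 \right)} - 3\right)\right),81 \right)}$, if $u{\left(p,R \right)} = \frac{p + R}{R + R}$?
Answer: $\frac{1040061}{50} \approx 20801.0$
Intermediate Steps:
$L{\left(M \right)} = \frac{1}{2 M}$
$u{\left(p,R \right)} = \frac{R + p}{2 R}$
$z{\left(T,v \right)} = \frac{v \left(-5 + T\right)}{2 T}$ ($z{\left(T,v \right)} = \frac{T - 5}{2 T} v = \frac{-5 + T}{2 T} v = \frac{v \left(-5 + T\right)}{2 T}$)
$20751 + z{\left(5 \left(-1 + \left(L{\left(-3 \right)} - 3\right)\right),81 \right)} = 20751 + \frac{1}{2} \cdot 81 \frac{1}{5 \left(-1 + \left(\frac{1}{2 \left(-3\right)} - 3\right)\right)} \left(-5 + 5 \left(-1 + \left(\frac{1}{2 \left(-3\right)} - 3\right)\right)\right) = 20751 + \frac{1}{2} \cdot 81 \frac{1}{5 \left(-1 + \left(\frac{1}{2} \left(- \frac{1}{3}\right) - 3\right)\right)} \left(-5 + 5 \left(-1 + \left(\frac{1}{2} \left(- \frac{1}{3}\right) - 3\right)\right)\right) = 20751 + \frac{1}{2} \cdot 81 \frac{1}{5 \left(-1 - \frac{19}{6}\right)} \left(-5 + 5 \left(-1 - \frac{19}{6}\right)\right) = 20751 + \frac{1}{2} \cdot 81 \frac{1}{5 \left(- \frac{25}{6}\right)} \left(-5 + 5 \left(- \frac{25}{6}\right)\right) = 20751 + \frac{1}{2} \cdot 81 \frac{1}{- \frac{125}{6}} \left(-5 - \frac{125}{6}\right) = 20751 + \frac{1}{2} \cdot 81 \left(- \frac{6}{125}\right) \left(- \frac{155}{6}\right) = 20751 + \frac{2511}{50} = \frac{1040061}{50}$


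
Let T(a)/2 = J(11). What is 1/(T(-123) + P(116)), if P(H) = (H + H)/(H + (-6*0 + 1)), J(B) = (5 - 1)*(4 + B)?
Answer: 117/14272 ≈ 0.0081979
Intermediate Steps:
J(B) = 16 + 4*B (J(B) = 4*(4 + B) = 16 + 4*B)
P(H) = 2*H/(1 + H) (P(H) = (2*H)/(H + (0 + 1)) = (2*H)/(H + 1) = (2*H)/(1 + H) = 2*H/(1 + H))
T(a) = 120 (T(a) = 2*(16 + 4*11) = 2*(16 + 44) = 2*60 = 120)
1/(T(-123) + P(116)) = 1/(120 + 2*116/(1 + 116)) = 1/(120 + 2*116/117) = 1/(120 + 2*116*(1/117)) = 1/(120 + 232/117) = 1/(14272/117) = 117/14272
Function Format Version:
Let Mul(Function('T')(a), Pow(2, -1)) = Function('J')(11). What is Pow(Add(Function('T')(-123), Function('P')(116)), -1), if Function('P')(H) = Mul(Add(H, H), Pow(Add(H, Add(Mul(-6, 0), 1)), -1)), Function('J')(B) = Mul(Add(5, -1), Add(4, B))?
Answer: Rational(117, 14272) ≈ 0.0081979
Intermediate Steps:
Function('J')(B) = Add(16, Mul(4, B)) (Function('J')(B) = Mul(4, Add(4, B)) = Add(16, Mul(4, B)))
Function('P')(H) = Mul(2, H, Pow(Add(1, H), -1)) (Function('P')(H) = Mul(Mul(2, H), Pow(Add(H, Add(0, 1)), -1)) = Mul(Mul(2, H), Pow(Add(H, 1), -1)) = Mul(Mul(2, H), Pow(Add(1, H), -1)) = Mul(2, H, Pow(Add(1, H), -1)))
Function('T')(a) = 120 (Function('T')(a) = Mul(2, Add(16, Mul(4, 11))) = Mul(2, Add(16, 44)) = Mul(2, 60) = 120)
Pow(Add(Function('T')(-123), Function('P')(116)), -1) = Pow(Add(120, Mul(2, 116, Pow(Add(1, 116), -1))), -1) = Pow(Add(120, Mul(2, 116, Pow(117, -1))), -1) = Pow(Add(120, Mul(2, 116, Rational(1, 117))), -1) = Pow(Add(120, Rational(232, 117)), -1) = Pow(Rational(14272, 117), -1) = Rational(117, 14272)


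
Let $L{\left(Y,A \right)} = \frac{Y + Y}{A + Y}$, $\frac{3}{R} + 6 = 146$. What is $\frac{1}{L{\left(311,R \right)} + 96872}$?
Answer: $\frac{43543}{4218184576} \approx 1.0323 \cdot 10^{-5}$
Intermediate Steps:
$R = \frac{3}{140}$ ($R = \frac{3}{-6 + 146} = \frac{3}{140} \approx 0.021429$)
$L{\left(Y,A \right)} = \frac{2 Y}{A + Y}$
$\frac{1}{L{\left(311,R \right)} + 96872} = \frac{1}{2 \cdot 311 \frac{1}{\frac{3}{140} + 311} + 96872} = \frac{1}{2 \cdot 311 \frac{1}{\frac{43543}{140}} + 96872} = \frac{1}{2 \cdot 311 \cdot \frac{140}{43543} + 96872} = \frac{1}{\frac{87080}{43543} + 96872} = \frac{1}{\frac{4218184576}{43543}} = \frac{43543}{4218184576}$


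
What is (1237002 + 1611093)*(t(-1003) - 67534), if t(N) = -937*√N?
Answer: -192343247730 - 2668665015*I*√1003 ≈ -1.9234e+11 - 8.4517e+10*I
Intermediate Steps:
(1237002 + 1611093)*(t(-1003) - 67534) = (1237002 + 1611093)*(-937*I*√1003 - 67534) = 2848095*(-937*I*√1003 - 67534) = 2848095*(-67534 - 937*I*√1003) = -192343247730 - 2668665015*I*√1003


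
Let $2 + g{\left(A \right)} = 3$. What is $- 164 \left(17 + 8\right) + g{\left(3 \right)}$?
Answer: $-4099$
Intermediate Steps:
$g{\left(A \right)} = 1$ ($g{\left(A \right)} = -2 + 3 = 1$)
$- 164 \left(17 + 8\right) + g{\left(3 \right)} = - 164 \left(17 + 8\right) + 1 = \left(-164\right) 25 + 1 = -4100 + 1 = -4099$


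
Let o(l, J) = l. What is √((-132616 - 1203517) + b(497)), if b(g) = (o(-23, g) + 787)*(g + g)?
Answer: I*√576717 ≈ 759.42*I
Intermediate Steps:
b(g) = 1528*g (b(g) = (-23 + 787)*(g + g) = 764*(2*g) = 1528*g)
√((-132616 - 1203517) + b(497)) = √((-132616 - 1203517) + 1528*497) = √(-1336133 + 759416) = √(-576717) = I*√576717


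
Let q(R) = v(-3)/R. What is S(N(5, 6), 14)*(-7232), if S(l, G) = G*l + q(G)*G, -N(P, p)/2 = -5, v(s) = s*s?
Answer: -1077568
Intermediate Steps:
v(s) = s²
N(P, p) = 10 (N(P, p) = -2*(-5) = 10)
q(R) = 9/R (q(R) = (-3)²/R = 9/R)
S(l, G) = 9 + G*l (S(l, G) = G*l + (9/G)*G = G*l + 9 = 9 + G*l)
S(N(5, 6), 14)*(-7232) = (9 + 14*10)*(-7232) = (9 + 140)*(-7232) = 149*(-7232) = -1077568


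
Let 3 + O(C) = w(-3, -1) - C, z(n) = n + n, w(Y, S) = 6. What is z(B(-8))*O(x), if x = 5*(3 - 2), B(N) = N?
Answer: 32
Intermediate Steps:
z(n) = 2*n
x = 5 (x = 5*1 = 5)
O(C) = 3 - C (O(C) = -3 + (6 - C) = 3 - C)
z(B(-8))*O(x) = (2*(-8))*(3 - 1*5) = -16*(3 - 5) = -16*(-2) = 32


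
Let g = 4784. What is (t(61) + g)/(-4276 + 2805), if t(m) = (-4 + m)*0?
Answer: -4784/1471 ≈ -3.2522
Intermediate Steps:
t(m) = 0
(t(61) + g)/(-4276 + 2805) = (0 + 4784)/(-4276 + 2805) = 4784/(-1471) = 4784*(-1/1471) = -4784/1471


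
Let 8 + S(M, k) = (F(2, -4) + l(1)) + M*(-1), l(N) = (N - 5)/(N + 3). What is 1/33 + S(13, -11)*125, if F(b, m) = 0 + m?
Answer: -107249/33 ≈ -3250.0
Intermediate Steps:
F(b, m) = m
l(N) = (-5 + N)/(3 + N)
S(M, k) = -13 - M (S(M, k) = -8 + ((-4 + (-5 + 1)/(3 + 1)) + M*(-1)) = -8 + ((-4 - 4/4) - M) = -8 + ((-4 + (¼)*(-4)) - M) = -8 + ((-4 - 1) - M) = -8 + (-5 - M) = -13 - M)
1/33 + S(13, -11)*125 = 1/33 + (-13 - 1*13)*125 = 1/33 + (-13 - 13)*125 = 1/33 - 26*125 = 1/33 - 3250 = -107249/33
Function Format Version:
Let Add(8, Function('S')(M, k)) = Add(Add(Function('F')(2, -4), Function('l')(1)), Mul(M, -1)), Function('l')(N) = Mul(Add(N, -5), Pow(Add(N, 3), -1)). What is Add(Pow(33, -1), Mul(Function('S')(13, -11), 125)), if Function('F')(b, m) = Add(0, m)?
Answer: Rational(-107249, 33) ≈ -3250.0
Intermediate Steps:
Function('F')(b, m) = m
Function('l')(N) = Mul(Pow(Add(3, N), -1), Add(-5, N)) (Function('l')(N) = Mul(Add(-5, N), Pow(Add(3, N), -1)) = Mul(Pow(Add(3, N), -1), Add(-5, N)))
Function('S')(M, k) = Add(-13, Mul(-1, M)) (Function('S')(M, k) = Add(-8, Add(Add(-4, Mul(Pow(Add(3, 1), -1), Add(-5, 1))), Mul(M, -1))) = Add(-8, Add(Add(-4, Mul(Pow(4, -1), -4)), Mul(-1, M))) = Add(-8, Add(Add(-4, Mul(Rational(1, 4), -4)), Mul(-1, M))) = Add(-8, Add(Add(-4, -1), Mul(-1, M))) = Add(-8, Add(-5, Mul(-1, M))) = Add(-13, Mul(-1, M)))
Add(Pow(33, -1), Mul(Function('S')(13, -11), 125)) = Add(Pow(33, -1), Mul(Add(-13, Mul(-1, 13)), 125)) = Add(Rational(1, 33), Mul(Add(-13, -13), 125)) = Add(Rational(1, 33), Mul(-26, 125)) = Add(Rational(1, 33), -3250) = Rational(-107249, 33)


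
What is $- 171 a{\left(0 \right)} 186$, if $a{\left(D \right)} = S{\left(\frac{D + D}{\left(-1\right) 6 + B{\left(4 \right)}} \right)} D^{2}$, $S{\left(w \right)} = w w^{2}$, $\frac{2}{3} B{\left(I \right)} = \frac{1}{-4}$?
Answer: $0$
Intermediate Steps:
$B{\left(I \right)} = - \frac{3}{8}$ ($B{\left(I \right)} = \frac{3}{2 \left(-4\right)} = \frac{3}{2} \left(- \frac{1}{4}\right) = - \frac{3}{8}$)
$S{\left(w \right)} = w^{3}$
$a{\left(D \right)} = - \frac{4096 D^{5}}{132651}$ ($a{\left(D \right)} = \left(\frac{D + D}{\left(-1\right) 6 - \frac{3}{8}}\right)^{3} D^{2} = \left(\frac{2 D}{-6 - \frac{3}{8}}\right)^{3} D^{2} = \left(\frac{2 D}{- \frac{51}{8}}\right)^{3} D^{2} = \left(2 D \left(- \frac{8}{51}\right)\right)^{3} D^{2} = \left(- \frac{16 D}{51}\right)^{3} D^{2} = - \frac{4096 D^{3}}{132651} D^{2} = - \frac{4096 D^{5}}{132651}$)
$- 171 a{\left(0 \right)} 186 = - 171 \left(- \frac{4096 \cdot 0^{5}}{132651}\right) 186 = - 171 \left(\left(- \frac{4096}{132651}\right) 0\right) 186 = \left(-171\right) 0 \cdot 186 = 0 \cdot 186 = 0$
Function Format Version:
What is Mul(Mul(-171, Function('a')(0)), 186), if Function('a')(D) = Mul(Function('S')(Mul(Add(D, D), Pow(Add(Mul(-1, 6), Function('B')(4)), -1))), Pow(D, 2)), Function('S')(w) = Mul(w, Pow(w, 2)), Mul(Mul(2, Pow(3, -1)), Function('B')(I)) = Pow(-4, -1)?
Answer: 0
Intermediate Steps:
Function('B')(I) = Rational(-3, 8) (Function('B')(I) = Mul(Rational(3, 2), Pow(-4, -1)) = Mul(Rational(3, 2), Rational(-1, 4)) = Rational(-3, 8))
Function('S')(w) = Pow(w, 3)
Function('a')(D) = Mul(Rational(-4096, 132651), Pow(D, 5)) (Function('a')(D) = Mul(Pow(Mul(Add(D, D), Pow(Add(Mul(-1, 6), Rational(-3, 8)), -1)), 3), Pow(D, 2)) = Mul(Pow(Mul(Mul(2, D), Pow(Add(-6, Rational(-3, 8)), -1)), 3), Pow(D, 2)) = Mul(Pow(Mul(Mul(2, D), Pow(Rational(-51, 8), -1)), 3), Pow(D, 2)) = Mul(Pow(Mul(Mul(2, D), Rational(-8, 51)), 3), Pow(D, 2)) = Mul(Pow(Mul(Rational(-16, 51), D), 3), Pow(D, 2)) = Mul(Mul(Rational(-4096, 132651), Pow(D, 3)), Pow(D, 2)) = Mul(Rational(-4096, 132651), Pow(D, 5)))
Mul(Mul(-171, Function('a')(0)), 186) = Mul(Mul(-171, Mul(Rational(-4096, 132651), Pow(0, 5))), 186) = Mul(Mul(-171, Mul(Rational(-4096, 132651), 0)), 186) = Mul(Mul(-171, 0), 186) = Mul(0, 186) = 0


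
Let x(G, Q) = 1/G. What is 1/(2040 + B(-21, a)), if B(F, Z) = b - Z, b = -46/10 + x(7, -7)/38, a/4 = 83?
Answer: 1330/2265527 ≈ 0.00058706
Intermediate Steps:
a = 332 (a = 4*83 = 332)
b = -6113/1330 (b = -46/10 + 1/(7*38) = -46*⅒ + (⅐)*(1/38) = -23/5 + 1/266 = -6113/1330 ≈ -4.5962)
B(F, Z) = -6113/1330 - Z
1/(2040 + B(-21, a)) = 1/(2040 + (-6113/1330 - 1*332)) = 1/(2040 + (-6113/1330 - 332)) = 1/(2040 - 447673/1330) = 1/(2265527/1330) = 1330/2265527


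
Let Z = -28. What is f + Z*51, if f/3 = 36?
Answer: -1320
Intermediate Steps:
f = 108 (f = 3*36 = 108)
f + Z*51 = 108 - 28*51 = 108 - 1428 = -1320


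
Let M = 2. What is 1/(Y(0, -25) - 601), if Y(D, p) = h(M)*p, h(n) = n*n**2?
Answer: -1/801 ≈ -0.0012484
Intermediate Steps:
h(n) = n**3
Y(D, p) = 8*p (Y(D, p) = 2**3*p = 8*p)
1/(Y(0, -25) - 601) = 1/(8*(-25) - 601) = 1/(-200 - 601) = 1/(-801) = -1/801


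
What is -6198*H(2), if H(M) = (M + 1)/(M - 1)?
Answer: -18594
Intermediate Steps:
H(M) = (1 + M)/(-1 + M)
-6198*H(2) = -6198*(1 + 2)/(-1 + 2) = -6198*3/1 = -6198*3 = -18594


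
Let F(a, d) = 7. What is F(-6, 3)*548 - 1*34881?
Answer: -31045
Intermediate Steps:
F(-6, 3)*548 - 1*34881 = 7*548 - 1*34881 = 3836 - 34881 = -31045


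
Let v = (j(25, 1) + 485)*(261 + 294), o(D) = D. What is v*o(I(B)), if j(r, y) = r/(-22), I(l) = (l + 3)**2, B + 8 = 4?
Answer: 5907975/22 ≈ 2.6854e+5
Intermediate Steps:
B = -4 (B = -8 + 4 = -4)
I(l) = (3 + l)**2
j(r, y) = -r/22 (j(r, y) = r*(-1/22) = -r/22)
v = 5907975/22 (v = (-1/22*25 + 485)*(261 + 294) = (-25/22 + 485)*555 = (10645/22)*555 = 5907975/22 ≈ 2.6854e+5)
v*o(I(B)) = 5907975*(3 - 4)**2/22 = (5907975/22)*(-1)**2 = (5907975/22)*1 = 5907975/22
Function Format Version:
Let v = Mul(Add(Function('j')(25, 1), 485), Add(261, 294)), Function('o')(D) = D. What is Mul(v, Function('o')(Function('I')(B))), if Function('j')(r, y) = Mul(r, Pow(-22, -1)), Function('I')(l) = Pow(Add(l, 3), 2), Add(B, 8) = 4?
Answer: Rational(5907975, 22) ≈ 2.6854e+5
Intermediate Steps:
B = -4 (B = Add(-8, 4) = -4)
Function('I')(l) = Pow(Add(3, l), 2)
Function('j')(r, y) = Mul(Rational(-1, 22), r) (Function('j')(r, y) = Mul(r, Rational(-1, 22)) = Mul(Rational(-1, 22), r))
v = Rational(5907975, 22) (v = Mul(Add(Mul(Rational(-1, 22), 25), 485), Add(261, 294)) = Mul(Add(Rational(-25, 22), 485), 555) = Mul(Rational(10645, 22), 555) = Rational(5907975, 22) ≈ 2.6854e+5)
Mul(v, Function('o')(Function('I')(B))) = Mul(Rational(5907975, 22), Pow(Add(3, -4), 2)) = Mul(Rational(5907975, 22), Pow(-1, 2)) = Mul(Rational(5907975, 22), 1) = Rational(5907975, 22)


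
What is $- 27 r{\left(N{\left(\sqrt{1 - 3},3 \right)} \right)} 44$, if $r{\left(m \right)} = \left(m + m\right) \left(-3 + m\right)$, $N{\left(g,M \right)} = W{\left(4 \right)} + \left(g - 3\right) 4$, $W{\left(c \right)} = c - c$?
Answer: $-351648 + 256608 i \sqrt{2} \approx -3.5165 \cdot 10^{5} + 3.629 \cdot 10^{5} i$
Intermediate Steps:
$W{\left(c \right)} = 0$
$N{\left(g,M \right)} = -12 + 4 g$ ($N{\left(g,M \right)} = 0 + \left(g - 3\right) 4 = 0 + \left(-3 + g\right) 4 = 0 + \left(-12 + 4 g\right) = -12 + 4 g$)
$r{\left(m \right)} = 2 m \left(-3 + m\right)$
$- 27 r{\left(N{\left(\sqrt{1 - 3},3 \right)} \right)} 44 = - 27 \cdot 2 \left(-12 + 4 \sqrt{1 - 3}\right) \left(-3 - \left(12 - 4 \sqrt{1 - 3}\right)\right) 44 = - 27 \cdot 2 \left(-12 + 4 \sqrt{-2}\right) \left(-3 - \left(12 - 4 \sqrt{-2}\right)\right) 44 = - 27 \cdot 2 \left(-12 + 4 i \sqrt{2}\right) \left(-3 - \left(12 - 4 i \sqrt{2}\right)\right) 44 = - 27 \cdot 2 \left(-12 + 4 i \sqrt{2}\right) \left(-15 + 4 i \sqrt{2}\right) 44 = - 27 \cdot 2 \left(-15 + 4 i \sqrt{2}\right) \left(-12 + 4 i \sqrt{2}\right) 44 = - 54 \left(-15 + 4 i \sqrt{2}\right) \left(-12 + 4 i \sqrt{2}\right) 44 = - 2376 \left(-15 + 4 i \sqrt{2}\right) \left(-12 + 4 i \sqrt{2}\right)$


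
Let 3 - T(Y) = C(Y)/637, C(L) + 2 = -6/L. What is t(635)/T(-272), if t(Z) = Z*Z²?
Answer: 4436387901400/52033 ≈ 8.5261e+7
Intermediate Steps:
C(L) = -2 - 6/L
t(Z) = Z³
T(Y) = 1913/637 + 6/(637*Y) (T(Y) = 3 - (-2 - 6/Y)/637 = 3 - (-2/637 - 6/(637*Y)) = 3 + (2/637 + 6/(637*Y)) = 1913/637 + 6/(637*Y))
t(635)/T(-272) = 635³/(((1/637)*(6 + 1913*(-272))/(-272))) = 256047875/(((1/637)*(-1/272)*(6 - 520336))) = 256047875/(((1/637)*(-1/272)*(-520330))) = 256047875/(260165/86632) = 256047875*(86632/260165) = 4436387901400/52033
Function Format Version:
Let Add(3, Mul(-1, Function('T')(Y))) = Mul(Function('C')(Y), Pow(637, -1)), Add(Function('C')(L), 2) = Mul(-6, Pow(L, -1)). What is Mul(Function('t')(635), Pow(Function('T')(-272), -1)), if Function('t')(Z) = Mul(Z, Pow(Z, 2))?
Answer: Rational(4436387901400, 52033) ≈ 8.5261e+7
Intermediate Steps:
Function('C')(L) = Add(-2, Mul(-6, Pow(L, -1)))
Function('t')(Z) = Pow(Z, 3)
Function('T')(Y) = Add(Rational(1913, 637), Mul(Rational(6, 637), Pow(Y, -1))) (Function('T')(Y) = Add(3, Mul(-1, Mul(Add(-2, Mul(-6, Pow(Y, -1))), Pow(637, -1)))) = Add(3, Mul(-1, Mul(Add(-2, Mul(-6, Pow(Y, -1))), Rational(1, 637)))) = Add(3, Mul(-1, Add(Rational(-2, 637), Mul(Rational(-6, 637), Pow(Y, -1))))) = Add(3, Add(Rational(2, 637), Mul(Rational(6, 637), Pow(Y, -1)))) = Add(Rational(1913, 637), Mul(Rational(6, 637), Pow(Y, -1))))
Mul(Function('t')(635), Pow(Function('T')(-272), -1)) = Mul(Pow(635, 3), Pow(Mul(Rational(1, 637), Pow(-272, -1), Add(6, Mul(1913, -272))), -1)) = Mul(256047875, Pow(Mul(Rational(1, 637), Rational(-1, 272), Add(6, -520336)), -1)) = Mul(256047875, Pow(Mul(Rational(1, 637), Rational(-1, 272), -520330), -1)) = Mul(256047875, Pow(Rational(260165, 86632), -1)) = Mul(256047875, Rational(86632, 260165)) = Rational(4436387901400, 52033)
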